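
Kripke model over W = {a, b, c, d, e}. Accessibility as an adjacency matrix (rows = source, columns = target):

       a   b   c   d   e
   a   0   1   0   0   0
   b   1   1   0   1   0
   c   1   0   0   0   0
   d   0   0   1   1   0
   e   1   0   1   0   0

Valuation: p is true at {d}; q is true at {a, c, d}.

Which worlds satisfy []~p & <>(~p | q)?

a: []~p is T, <>(~p | q) is T. ✓
b: []~p is F, <>(~p | q) is T. ✗
c: []~p is T, <>(~p | q) is T. ✓
d: []~p is F, <>(~p | q) is T. ✗
e: []~p is T, <>(~p | q) is T. ✓

{a, c, e}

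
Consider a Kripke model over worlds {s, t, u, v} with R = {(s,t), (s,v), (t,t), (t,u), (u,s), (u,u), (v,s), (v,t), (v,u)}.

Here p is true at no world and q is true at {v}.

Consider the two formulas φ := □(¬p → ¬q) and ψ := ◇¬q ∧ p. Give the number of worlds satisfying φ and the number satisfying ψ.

For □(¬p → ¬q):
s: successors {t, v}; ¬p → ¬q there: t:T, v:F. ✗
t: successors {t, u}; ¬p → ¬q there: t:T, u:T. ✓
u: successors {s, u}; ¬p → ¬q there: s:T, u:T. ✓
v: successors {s, t, u}; ¬p → ¬q there: s:T, t:T, u:T. ✓
— 3 worlds.
For ◇¬q ∧ p:
s: ◇¬q is T, p is F. ✗
t: ◇¬q is T, p is F. ✗
u: ◇¬q is T, p is F. ✗
v: ◇¬q is T, p is F. ✗
— 0 worlds.

3 and 0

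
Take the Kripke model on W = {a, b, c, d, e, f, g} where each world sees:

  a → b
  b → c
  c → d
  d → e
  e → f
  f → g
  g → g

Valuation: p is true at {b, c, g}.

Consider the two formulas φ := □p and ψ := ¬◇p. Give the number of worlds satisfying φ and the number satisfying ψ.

For □p:
a: successors {b}; p there: b:T. ✓
b: successors {c}; p there: c:T. ✓
c: successors {d}; p there: d:F. ✗
d: successors {e}; p there: e:F. ✗
e: successors {f}; p there: f:F. ✗
f: successors {g}; p there: g:T. ✓
g: successors {g}; p there: g:T. ✓
— 4 worlds.
For ¬◇p:
a: ◇p is T. ✗
b: ◇p is T. ✗
c: ◇p is F. ✓
d: ◇p is F. ✓
e: ◇p is F. ✓
f: ◇p is T. ✗
g: ◇p is T. ✗
— 3 worlds.

4 and 3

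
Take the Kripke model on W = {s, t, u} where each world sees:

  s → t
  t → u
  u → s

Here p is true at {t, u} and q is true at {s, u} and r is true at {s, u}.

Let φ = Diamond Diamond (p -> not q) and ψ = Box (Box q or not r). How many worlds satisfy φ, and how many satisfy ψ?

For Diamond Diamond (p -> not q):
s: successors {t}; Diamond (p -> not q) there: t:F. ✗
t: successors {u}; Diamond (p -> not q) there: u:T. ✓
u: successors {s}; Diamond (p -> not q) there: s:T. ✓
— 2 worlds.
For Box (Box q or not r):
s: successors {t}; Box q or not r there: t:T. ✓
t: successors {u}; Box q or not r there: u:T. ✓
u: successors {s}; Box q or not r there: s:F. ✗
— 2 worlds.

2 and 2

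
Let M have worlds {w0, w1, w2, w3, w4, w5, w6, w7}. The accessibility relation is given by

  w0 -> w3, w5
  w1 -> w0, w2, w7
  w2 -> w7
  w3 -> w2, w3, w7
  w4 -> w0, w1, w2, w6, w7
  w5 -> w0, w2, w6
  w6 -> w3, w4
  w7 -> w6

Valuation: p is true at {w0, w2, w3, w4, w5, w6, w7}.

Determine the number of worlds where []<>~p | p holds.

w0: []<>~p is F, p is T. ✓
w1: []<>~p is F, p is F. ✗
w2: []<>~p is F, p is T. ✓
w3: []<>~p is F, p is T. ✓
w4: []<>~p is F, p is T. ✓
w5: []<>~p is F, p is T. ✓
w6: []<>~p is F, p is T. ✓
w7: []<>~p is F, p is T. ✓
Satisfying worlds: {w0, w2, w3, w4, w5, w6, w7}.

7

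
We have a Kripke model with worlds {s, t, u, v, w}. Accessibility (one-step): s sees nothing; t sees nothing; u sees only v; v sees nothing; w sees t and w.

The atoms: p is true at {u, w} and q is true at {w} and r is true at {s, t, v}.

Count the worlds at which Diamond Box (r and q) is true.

s: no successors, so Diamond Box (r and q) fails. ✗
t: no successors, so Diamond Box (r and q) fails. ✗
u: successors {v}; Box (r and q) there: v:T. ✓
v: no successors, so Diamond Box (r and q) fails. ✗
w: successors {t, w}; Box (r and q) there: t:T, w:F. ✓
Satisfying worlds: {u, w}.

2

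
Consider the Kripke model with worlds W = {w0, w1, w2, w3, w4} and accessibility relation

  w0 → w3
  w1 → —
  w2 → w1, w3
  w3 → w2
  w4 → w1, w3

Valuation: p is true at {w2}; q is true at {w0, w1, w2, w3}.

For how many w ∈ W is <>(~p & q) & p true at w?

w0: <>(~p & q) is T, p is F. ✗
w1: <>(~p & q) is F, p is F. ✗
w2: <>(~p & q) is T, p is T. ✓
w3: <>(~p & q) is F, p is F. ✗
w4: <>(~p & q) is T, p is F. ✗
Satisfying worlds: {w2}.

1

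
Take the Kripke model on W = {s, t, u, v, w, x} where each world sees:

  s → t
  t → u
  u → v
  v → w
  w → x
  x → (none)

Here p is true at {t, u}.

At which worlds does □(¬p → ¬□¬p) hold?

{s, t, x}

s: successors {t}; ¬p → ¬□¬p there: t:T. ✓
t: successors {u}; ¬p → ¬□¬p there: u:T. ✓
u: successors {v}; ¬p → ¬□¬p there: v:F. ✗
v: successors {w}; ¬p → ¬□¬p there: w:F. ✗
w: successors {x}; ¬p → ¬□¬p there: x:F. ✗
x: no successors, so □(¬p → ¬□¬p) holds vacuously. ✓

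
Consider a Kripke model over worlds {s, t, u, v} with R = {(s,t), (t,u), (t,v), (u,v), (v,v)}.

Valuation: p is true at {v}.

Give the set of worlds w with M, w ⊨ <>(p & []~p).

s: successors {t}; p & []~p there: t:F. ✗
t: successors {u, v}; p & []~p there: u:F, v:F. ✗
u: successors {v}; p & []~p there: v:F. ✗
v: successors {v}; p & []~p there: v:F. ✗

∅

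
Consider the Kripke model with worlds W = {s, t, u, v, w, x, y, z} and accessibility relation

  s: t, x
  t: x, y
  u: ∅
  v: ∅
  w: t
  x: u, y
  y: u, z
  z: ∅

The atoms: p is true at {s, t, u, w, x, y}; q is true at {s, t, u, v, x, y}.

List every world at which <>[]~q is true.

s: successors {t, x}; []~q there: t:F, x:F. ✗
t: successors {x, y}; []~q there: x:F, y:F. ✗
u: no successors, so <>[]~q fails. ✗
v: no successors, so <>[]~q fails. ✗
w: successors {t}; []~q there: t:F. ✗
x: successors {u, y}; []~q there: u:T, y:F. ✓
y: successors {u, z}; []~q there: u:T, z:T. ✓
z: no successors, so <>[]~q fails. ✗

{x, y}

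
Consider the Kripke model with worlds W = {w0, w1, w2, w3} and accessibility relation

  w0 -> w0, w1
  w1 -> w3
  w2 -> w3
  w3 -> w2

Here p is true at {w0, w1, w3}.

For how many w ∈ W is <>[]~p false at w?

2

w0: successors {w0, w1}; []~p there: w0:F, w1:F. ✗
w1: successors {w3}; []~p there: w3:T. ✓
w2: successors {w3}; []~p there: w3:T. ✓
w3: successors {w2}; []~p there: w2:F. ✗
Satisfying worlds: {w1, w2}.
So <>[]~p fails at the other 2 worlds.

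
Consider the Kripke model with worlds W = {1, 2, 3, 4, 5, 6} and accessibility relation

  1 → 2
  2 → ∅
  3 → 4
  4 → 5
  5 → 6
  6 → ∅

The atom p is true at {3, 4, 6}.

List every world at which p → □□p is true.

1: p is F, □□p is T. ✓
2: p is F, □□p is T. ✓
3: p is T, □□p is F. ✗
4: p is T, □□p is T. ✓
5: p is F, □□p is T. ✓
6: p is T, □□p is T. ✓

{1, 2, 4, 5, 6}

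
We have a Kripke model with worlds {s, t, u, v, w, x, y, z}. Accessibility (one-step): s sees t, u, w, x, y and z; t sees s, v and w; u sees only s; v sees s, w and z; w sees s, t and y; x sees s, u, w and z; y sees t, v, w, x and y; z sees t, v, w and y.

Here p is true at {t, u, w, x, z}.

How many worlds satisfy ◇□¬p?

s: successors {t, u, w, x, y, z}; □¬p there: t:F, u:T, w:F, x:F, y:F, z:F. ✓
t: successors {s, v, w}; □¬p there: s:F, v:F, w:F. ✗
u: successors {s}; □¬p there: s:F. ✗
v: successors {s, w, z}; □¬p there: s:F, w:F, z:F. ✗
w: successors {s, t, y}; □¬p there: s:F, t:F, y:F. ✗
x: successors {s, u, w, z}; □¬p there: s:F, u:T, w:F, z:F. ✓
y: successors {t, v, w, x, y}; □¬p there: t:F, v:F, w:F, x:F, y:F. ✗
z: successors {t, v, w, y}; □¬p there: t:F, v:F, w:F, y:F. ✗
Satisfying worlds: {s, x}.

2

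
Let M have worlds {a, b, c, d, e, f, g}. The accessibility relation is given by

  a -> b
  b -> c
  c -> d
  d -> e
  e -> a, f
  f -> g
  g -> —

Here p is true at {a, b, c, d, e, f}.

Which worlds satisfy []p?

{a, b, c, d, e, g}

a: successors {b}; p there: b:T. ✓
b: successors {c}; p there: c:T. ✓
c: successors {d}; p there: d:T. ✓
d: successors {e}; p there: e:T. ✓
e: successors {a, f}; p there: a:T, f:T. ✓
f: successors {g}; p there: g:F. ✗
g: no successors, so []p holds vacuously. ✓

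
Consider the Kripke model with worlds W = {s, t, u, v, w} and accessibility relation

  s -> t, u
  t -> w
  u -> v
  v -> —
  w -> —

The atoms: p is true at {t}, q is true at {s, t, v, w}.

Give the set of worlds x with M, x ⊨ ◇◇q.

{s}

s: successors {t, u}; ◇q there: t:T, u:T. ✓
t: successors {w}; ◇q there: w:F. ✗
u: successors {v}; ◇q there: v:F. ✗
v: no successors, so ◇◇q fails. ✗
w: no successors, so ◇◇q fails. ✗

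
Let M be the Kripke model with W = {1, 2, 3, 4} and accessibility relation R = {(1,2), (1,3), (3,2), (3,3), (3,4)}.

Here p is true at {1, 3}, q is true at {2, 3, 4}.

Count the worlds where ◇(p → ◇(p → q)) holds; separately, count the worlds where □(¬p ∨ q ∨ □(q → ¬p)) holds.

For ◇(p → ◇(p → q)):
1: successors {2, 3}; p → ◇(p → q) there: 2:T, 3:T. ✓
2: no successors, so ◇(p → ◇(p → q)) fails. ✗
3: successors {2, 3, 4}; p → ◇(p → q) there: 2:T, 3:T, 4:T. ✓
4: no successors, so ◇(p → ◇(p → q)) fails. ✗
— 2 worlds.
For □(¬p ∨ q ∨ □(q → ¬p)):
1: successors {2, 3}; ¬p ∨ q ∨ □(q → ¬p) there: 2:T, 3:T. ✓
2: no successors, so □(¬p ∨ q ∨ □(q → ¬p)) holds vacuously. ✓
3: successors {2, 3, 4}; ¬p ∨ q ∨ □(q → ¬p) there: 2:T, 3:T, 4:T. ✓
4: no successors, so □(¬p ∨ q ∨ □(q → ¬p)) holds vacuously. ✓
— 4 worlds.

2 and 4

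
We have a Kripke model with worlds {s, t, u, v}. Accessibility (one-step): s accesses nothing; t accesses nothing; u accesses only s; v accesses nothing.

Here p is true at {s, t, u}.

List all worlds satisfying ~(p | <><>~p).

{v}

s: p | <><>~p is T. ✗
t: p | <><>~p is T. ✗
u: p | <><>~p is T. ✗
v: p | <><>~p is F. ✓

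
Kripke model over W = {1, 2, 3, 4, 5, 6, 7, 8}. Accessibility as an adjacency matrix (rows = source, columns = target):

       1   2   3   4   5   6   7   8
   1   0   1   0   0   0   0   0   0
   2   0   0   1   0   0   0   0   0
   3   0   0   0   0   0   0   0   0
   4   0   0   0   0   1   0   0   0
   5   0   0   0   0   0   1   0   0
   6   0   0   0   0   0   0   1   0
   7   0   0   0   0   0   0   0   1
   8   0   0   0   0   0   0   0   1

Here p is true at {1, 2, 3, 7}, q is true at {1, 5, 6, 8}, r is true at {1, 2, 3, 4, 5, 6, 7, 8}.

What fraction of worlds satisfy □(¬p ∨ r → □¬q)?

1/2

1: successors {2}; ¬p ∨ r → □¬q there: 2:T. ✓
2: successors {3}; ¬p ∨ r → □¬q there: 3:T. ✓
3: no successors, so □(¬p ∨ r → □¬q) holds vacuously. ✓
4: successors {5}; ¬p ∨ r → □¬q there: 5:F. ✗
5: successors {6}; ¬p ∨ r → □¬q there: 6:T. ✓
6: successors {7}; ¬p ∨ r → □¬q there: 7:F. ✗
7: successors {8}; ¬p ∨ r → □¬q there: 8:F. ✗
8: successors {8}; ¬p ∨ r → □¬q there: 8:F. ✗
That's 4 of 8 worlds, so 4/8 = 1/2.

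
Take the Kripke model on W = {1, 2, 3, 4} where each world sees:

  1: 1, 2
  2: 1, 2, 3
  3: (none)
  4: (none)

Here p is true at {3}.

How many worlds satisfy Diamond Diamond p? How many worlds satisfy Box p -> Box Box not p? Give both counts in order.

For Diamond Diamond p:
1: successors {1, 2}; Diamond p there: 1:F, 2:T. ✓
2: successors {1, 2, 3}; Diamond p there: 1:F, 2:T, 3:F. ✓
3: no successors, so Diamond Diamond p fails. ✗
4: no successors, so Diamond Diamond p fails. ✗
— 2 worlds.
For Box p -> Box Box not p:
1: Box p is F, Box Box not p is F. ✓
2: Box p is F, Box Box not p is F. ✓
3: Box p is T, Box Box not p is T. ✓
4: Box p is T, Box Box not p is T. ✓
— 4 worlds.

2 and 4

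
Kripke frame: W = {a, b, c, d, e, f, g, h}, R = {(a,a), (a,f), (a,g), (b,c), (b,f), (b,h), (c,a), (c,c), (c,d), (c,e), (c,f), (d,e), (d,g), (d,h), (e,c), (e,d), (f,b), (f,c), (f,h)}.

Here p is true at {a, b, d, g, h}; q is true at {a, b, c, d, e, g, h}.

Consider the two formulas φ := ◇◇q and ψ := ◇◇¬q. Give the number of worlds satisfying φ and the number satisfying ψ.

6 and 5

For ◇◇q:
a: successors {a, f, g}; ◇q there: a:T, f:T, g:F. ✓
b: successors {c, f, h}; ◇q there: c:T, f:T, h:F. ✓
c: successors {a, c, d, e, f}; ◇q there: a:T, c:T, d:T, e:T, f:T. ✓
d: successors {e, g, h}; ◇q there: e:T, g:F, h:F. ✓
e: successors {c, d}; ◇q there: c:T, d:T. ✓
f: successors {b, c, h}; ◇q there: b:T, c:T, h:F. ✓
g: no successors, so ◇◇q fails. ✗
h: no successors, so ◇◇q fails. ✗
— 6 worlds.
For ◇◇¬q:
a: successors {a, f, g}; ◇¬q there: a:T, f:F, g:F. ✓
b: successors {c, f, h}; ◇¬q there: c:T, f:F, h:F. ✓
c: successors {a, c, d, e, f}; ◇¬q there: a:T, c:T, d:F, e:F, f:F. ✓
d: successors {e, g, h}; ◇¬q there: e:F, g:F, h:F. ✗
e: successors {c, d}; ◇¬q there: c:T, d:F. ✓
f: successors {b, c, h}; ◇¬q there: b:T, c:T, h:F. ✓
g: no successors, so ◇◇¬q fails. ✗
h: no successors, so ◇◇¬q fails. ✗
— 5 worlds.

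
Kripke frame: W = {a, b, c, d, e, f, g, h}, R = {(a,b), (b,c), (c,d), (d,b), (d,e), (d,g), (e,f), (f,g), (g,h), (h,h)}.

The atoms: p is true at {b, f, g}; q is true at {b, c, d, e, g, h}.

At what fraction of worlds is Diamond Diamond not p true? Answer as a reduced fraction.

7/8

a: successors {b}; Diamond not p there: b:T. ✓
b: successors {c}; Diamond not p there: c:T. ✓
c: successors {d}; Diamond not p there: d:T. ✓
d: successors {b, e, g}; Diamond not p there: b:T, e:F, g:T. ✓
e: successors {f}; Diamond not p there: f:F. ✗
f: successors {g}; Diamond not p there: g:T. ✓
g: successors {h}; Diamond not p there: h:T. ✓
h: successors {h}; Diamond not p there: h:T. ✓
That's 7 of 8 worlds, so 7/8.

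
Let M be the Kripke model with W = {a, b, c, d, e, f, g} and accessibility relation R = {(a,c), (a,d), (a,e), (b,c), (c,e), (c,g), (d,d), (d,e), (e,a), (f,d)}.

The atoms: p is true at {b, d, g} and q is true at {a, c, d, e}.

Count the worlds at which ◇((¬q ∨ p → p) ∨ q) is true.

6

a: successors {c, d, e}; (¬q ∨ p → p) ∨ q there: c:T, d:T, e:T. ✓
b: successors {c}; (¬q ∨ p → p) ∨ q there: c:T. ✓
c: successors {e, g}; (¬q ∨ p → p) ∨ q there: e:T, g:T. ✓
d: successors {d, e}; (¬q ∨ p → p) ∨ q there: d:T, e:T. ✓
e: successors {a}; (¬q ∨ p → p) ∨ q there: a:T. ✓
f: successors {d}; (¬q ∨ p → p) ∨ q there: d:T. ✓
g: no successors, so ◇((¬q ∨ p → p) ∨ q) fails. ✗
Satisfying worlds: {a, b, c, d, e, f}.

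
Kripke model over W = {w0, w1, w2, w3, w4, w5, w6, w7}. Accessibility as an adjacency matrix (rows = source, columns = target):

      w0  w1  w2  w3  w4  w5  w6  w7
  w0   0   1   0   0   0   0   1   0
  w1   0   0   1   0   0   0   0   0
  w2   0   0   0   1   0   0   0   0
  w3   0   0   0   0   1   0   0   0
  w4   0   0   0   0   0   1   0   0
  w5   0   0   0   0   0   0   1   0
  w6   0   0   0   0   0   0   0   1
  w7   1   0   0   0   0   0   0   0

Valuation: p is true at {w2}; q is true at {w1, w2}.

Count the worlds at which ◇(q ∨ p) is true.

w0: successors {w1, w6}; q ∨ p there: w1:T, w6:F. ✓
w1: successors {w2}; q ∨ p there: w2:T. ✓
w2: successors {w3}; q ∨ p there: w3:F. ✗
w3: successors {w4}; q ∨ p there: w4:F. ✗
w4: successors {w5}; q ∨ p there: w5:F. ✗
w5: successors {w6}; q ∨ p there: w6:F. ✗
w6: successors {w7}; q ∨ p there: w7:F. ✗
w7: successors {w0}; q ∨ p there: w0:F. ✗
Satisfying worlds: {w0, w1}.

2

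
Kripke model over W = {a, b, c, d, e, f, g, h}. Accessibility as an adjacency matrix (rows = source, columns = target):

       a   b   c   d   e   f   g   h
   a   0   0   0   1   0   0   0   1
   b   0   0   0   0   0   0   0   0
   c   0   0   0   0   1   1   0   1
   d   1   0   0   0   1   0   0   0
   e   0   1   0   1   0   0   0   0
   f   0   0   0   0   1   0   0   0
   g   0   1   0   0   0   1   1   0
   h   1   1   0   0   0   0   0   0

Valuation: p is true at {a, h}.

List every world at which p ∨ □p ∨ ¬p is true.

a: p is T, □p ∨ ¬p is F. ✓
b: p is F, □p ∨ ¬p is T. ✓
c: p is F, □p ∨ ¬p is T. ✓
d: p is F, □p ∨ ¬p is T. ✓
e: p is F, □p ∨ ¬p is T. ✓
f: p is F, □p ∨ ¬p is T. ✓
g: p is F, □p ∨ ¬p is T. ✓
h: p is T, □p ∨ ¬p is F. ✓

{a, b, c, d, e, f, g, h}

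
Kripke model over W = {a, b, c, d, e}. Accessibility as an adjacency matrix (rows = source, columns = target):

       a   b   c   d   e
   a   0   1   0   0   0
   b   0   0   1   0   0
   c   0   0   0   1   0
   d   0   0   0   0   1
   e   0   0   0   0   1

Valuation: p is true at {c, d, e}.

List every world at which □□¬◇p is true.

a: successors {b}; □¬◇p there: b:F. ✗
b: successors {c}; □¬◇p there: c:F. ✗
c: successors {d}; □¬◇p there: d:F. ✗
d: successors {e}; □¬◇p there: e:F. ✗
e: successors {e}; □¬◇p there: e:F. ✗

∅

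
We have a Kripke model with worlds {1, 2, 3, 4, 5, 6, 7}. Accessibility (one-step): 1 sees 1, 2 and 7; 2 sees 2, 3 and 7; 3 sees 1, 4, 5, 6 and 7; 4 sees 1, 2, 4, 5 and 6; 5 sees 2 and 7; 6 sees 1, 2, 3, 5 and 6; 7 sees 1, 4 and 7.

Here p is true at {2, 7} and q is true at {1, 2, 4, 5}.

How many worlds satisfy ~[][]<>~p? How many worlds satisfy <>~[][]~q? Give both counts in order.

5 and 7

For ~[][]<>~p:
1: [][]<>~p is T. ✗
2: [][]<>~p is F. ✓
3: [][]<>~p is F. ✓
4: [][]<>~p is F. ✓
5: [][]<>~p is T. ✗
6: [][]<>~p is F. ✓
7: [][]<>~p is F. ✓
— 5 worlds.
For <>~[][]~q:
1: successors {1, 2, 7}; ~[][]~q there: 1:T, 2:T, 7:T. ✓
2: successors {2, 3, 7}; ~[][]~q there: 2:T, 3:T, 7:T. ✓
3: successors {1, 4, 5, 6, 7}; ~[][]~q there: 1:T, 4:T, 5:T, 6:T, 7:T. ✓
4: successors {1, 2, 4, 5, 6}; ~[][]~q there: 1:T, 2:T, 4:T, 5:T, 6:T. ✓
5: successors {2, 7}; ~[][]~q there: 2:T, 7:T. ✓
6: successors {1, 2, 3, 5, 6}; ~[][]~q there: 1:T, 2:T, 3:T, 5:T, 6:T. ✓
7: successors {1, 4, 7}; ~[][]~q there: 1:T, 4:T, 7:T. ✓
— 7 worlds.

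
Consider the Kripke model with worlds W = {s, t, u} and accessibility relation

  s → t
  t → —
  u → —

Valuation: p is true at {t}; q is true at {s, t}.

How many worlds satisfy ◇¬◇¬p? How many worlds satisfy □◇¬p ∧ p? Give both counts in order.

For ◇¬◇¬p:
s: successors {t}; ¬◇¬p there: t:T. ✓
t: no successors, so ◇¬◇¬p fails. ✗
u: no successors, so ◇¬◇¬p fails. ✗
— 1 world.
For □◇¬p ∧ p:
s: □◇¬p is F, p is F. ✗
t: □◇¬p is T, p is T. ✓
u: □◇¬p is T, p is F. ✗
— 1 world.

1 and 1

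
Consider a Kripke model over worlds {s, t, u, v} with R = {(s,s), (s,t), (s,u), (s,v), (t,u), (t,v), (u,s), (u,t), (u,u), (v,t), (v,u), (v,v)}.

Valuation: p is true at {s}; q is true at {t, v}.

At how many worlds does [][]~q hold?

0

s: successors {s, t, u, v}; []~q there: s:F, t:F, u:F, v:F. ✗
t: successors {u, v}; []~q there: u:F, v:F. ✗
u: successors {s, t, u}; []~q there: s:F, t:F, u:F. ✗
v: successors {t, u, v}; []~q there: t:F, u:F, v:F. ✗
Satisfying worlds: ∅.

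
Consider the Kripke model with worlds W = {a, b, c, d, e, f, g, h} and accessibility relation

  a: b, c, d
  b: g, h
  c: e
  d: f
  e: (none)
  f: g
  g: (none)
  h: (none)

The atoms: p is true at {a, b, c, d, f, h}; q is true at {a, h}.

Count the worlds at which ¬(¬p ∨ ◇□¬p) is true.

1

a: ¬p ∨ ◇□¬p is T. ✗
b: ¬p ∨ ◇□¬p is T. ✗
c: ¬p ∨ ◇□¬p is T. ✗
d: ¬p ∨ ◇□¬p is T. ✗
e: ¬p ∨ ◇□¬p is T. ✗
f: ¬p ∨ ◇□¬p is T. ✗
g: ¬p ∨ ◇□¬p is T. ✗
h: ¬p ∨ ◇□¬p is F. ✓
Satisfying worlds: {h}.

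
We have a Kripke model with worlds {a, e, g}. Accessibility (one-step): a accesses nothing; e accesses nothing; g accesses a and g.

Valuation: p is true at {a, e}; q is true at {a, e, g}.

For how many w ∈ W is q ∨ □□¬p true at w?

a: q is T, □□¬p is T. ✓
e: q is T, □□¬p is T. ✓
g: q is T, □□¬p is F. ✓
Satisfying worlds: {a, e, g}.

3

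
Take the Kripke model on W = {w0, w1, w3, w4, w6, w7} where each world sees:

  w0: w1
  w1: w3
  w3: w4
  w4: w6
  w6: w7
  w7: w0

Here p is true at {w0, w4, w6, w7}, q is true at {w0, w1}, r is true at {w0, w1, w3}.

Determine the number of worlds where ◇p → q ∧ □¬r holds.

2

w0: ◇p is F, q ∧ □¬r is F. ✓
w1: ◇p is F, q ∧ □¬r is F. ✓
w3: ◇p is T, q ∧ □¬r is F. ✗
w4: ◇p is T, q ∧ □¬r is F. ✗
w6: ◇p is T, q ∧ □¬r is F. ✗
w7: ◇p is T, q ∧ □¬r is F. ✗
Satisfying worlds: {w0, w1}.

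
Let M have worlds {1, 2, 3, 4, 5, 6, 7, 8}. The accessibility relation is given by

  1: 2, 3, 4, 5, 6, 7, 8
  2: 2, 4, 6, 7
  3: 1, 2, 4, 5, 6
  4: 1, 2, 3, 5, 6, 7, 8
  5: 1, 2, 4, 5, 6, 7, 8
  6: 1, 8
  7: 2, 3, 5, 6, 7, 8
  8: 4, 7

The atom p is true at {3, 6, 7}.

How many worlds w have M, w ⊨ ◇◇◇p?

8

1: successors {2, 3, 4, 5, 6, 7, 8}; ◇◇p there: 2:T, 3:T, 4:T, 5:T, 6:T, 7:T, 8:T. ✓
2: successors {2, 4, 6, 7}; ◇◇p there: 2:T, 4:T, 6:T, 7:T. ✓
3: successors {1, 2, 4, 5, 6}; ◇◇p there: 1:T, 2:T, 4:T, 5:T, 6:T. ✓
4: successors {1, 2, 3, 5, 6, 7, 8}; ◇◇p there: 1:T, 2:T, 3:T, 5:T, 6:T, 7:T, 8:T. ✓
5: successors {1, 2, 4, 5, 6, 7, 8}; ◇◇p there: 1:T, 2:T, 4:T, 5:T, 6:T, 7:T, 8:T. ✓
6: successors {1, 8}; ◇◇p there: 1:T, 8:T. ✓
7: successors {2, 3, 5, 6, 7, 8}; ◇◇p there: 2:T, 3:T, 5:T, 6:T, 7:T, 8:T. ✓
8: successors {4, 7}; ◇◇p there: 4:T, 7:T. ✓
Satisfying worlds: {1, 2, 3, 4, 5, 6, 7, 8}.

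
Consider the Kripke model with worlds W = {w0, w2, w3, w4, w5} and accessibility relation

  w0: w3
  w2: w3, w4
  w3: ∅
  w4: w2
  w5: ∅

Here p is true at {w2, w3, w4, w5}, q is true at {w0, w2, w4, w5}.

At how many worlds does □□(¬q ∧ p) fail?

w0: successors {w3}; □(¬q ∧ p) there: w3:T. ✓
w2: successors {w3, w4}; □(¬q ∧ p) there: w3:T, w4:F. ✗
w3: no successors, so □□(¬q ∧ p) holds vacuously. ✓
w4: successors {w2}; □(¬q ∧ p) there: w2:F. ✗
w5: no successors, so □□(¬q ∧ p) holds vacuously. ✓
Satisfying worlds: {w0, w3, w5}.
So □□(¬q ∧ p) fails at the other 2 worlds.

2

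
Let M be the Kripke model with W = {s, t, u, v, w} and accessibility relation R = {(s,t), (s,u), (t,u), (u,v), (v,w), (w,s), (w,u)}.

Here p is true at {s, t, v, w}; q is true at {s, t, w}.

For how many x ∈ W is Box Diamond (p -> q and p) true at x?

s: successors {t, u}; Diamond (p -> q and p) there: t:T, u:F. ✗
t: successors {u}; Diamond (p -> q and p) there: u:F. ✗
u: successors {v}; Diamond (p -> q and p) there: v:T. ✓
v: successors {w}; Diamond (p -> q and p) there: w:T. ✓
w: successors {s, u}; Diamond (p -> q and p) there: s:T, u:F. ✗
Satisfying worlds: {u, v}.

2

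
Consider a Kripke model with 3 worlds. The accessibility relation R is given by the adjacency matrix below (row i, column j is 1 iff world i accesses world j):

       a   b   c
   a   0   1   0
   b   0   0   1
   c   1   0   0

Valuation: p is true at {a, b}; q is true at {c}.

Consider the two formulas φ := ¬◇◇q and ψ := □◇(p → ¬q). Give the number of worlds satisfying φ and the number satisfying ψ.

2 and 3

For ¬◇◇q:
a: ◇◇q is T. ✗
b: ◇◇q is F. ✓
c: ◇◇q is F. ✓
— 2 worlds.
For □◇(p → ¬q):
a: successors {b}; ◇(p → ¬q) there: b:T. ✓
b: successors {c}; ◇(p → ¬q) there: c:T. ✓
c: successors {a}; ◇(p → ¬q) there: a:T. ✓
— 3 worlds.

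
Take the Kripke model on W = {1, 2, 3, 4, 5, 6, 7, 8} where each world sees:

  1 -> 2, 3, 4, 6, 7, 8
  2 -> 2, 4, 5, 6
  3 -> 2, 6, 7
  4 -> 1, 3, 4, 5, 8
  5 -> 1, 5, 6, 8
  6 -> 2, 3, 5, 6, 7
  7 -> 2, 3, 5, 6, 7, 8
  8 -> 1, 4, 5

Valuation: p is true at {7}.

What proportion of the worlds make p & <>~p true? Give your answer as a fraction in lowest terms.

1: p is F, <>~p is T. ✗
2: p is F, <>~p is T. ✗
3: p is F, <>~p is T. ✗
4: p is F, <>~p is T. ✗
5: p is F, <>~p is T. ✗
6: p is F, <>~p is T. ✗
7: p is T, <>~p is T. ✓
8: p is F, <>~p is T. ✗
That's 1 of 8 worlds, so 1/8.

1/8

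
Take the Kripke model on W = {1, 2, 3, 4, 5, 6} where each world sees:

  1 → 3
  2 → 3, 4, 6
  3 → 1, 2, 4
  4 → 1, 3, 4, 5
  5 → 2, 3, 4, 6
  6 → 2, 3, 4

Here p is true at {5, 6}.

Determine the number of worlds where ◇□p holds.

1: successors {3}; □p there: 3:F. ✗
2: successors {3, 4, 6}; □p there: 3:F, 4:F, 6:F. ✗
3: successors {1, 2, 4}; □p there: 1:F, 2:F, 4:F. ✗
4: successors {1, 3, 4, 5}; □p there: 1:F, 3:F, 4:F, 5:F. ✗
5: successors {2, 3, 4, 6}; □p there: 2:F, 3:F, 4:F, 6:F. ✗
6: successors {2, 3, 4}; □p there: 2:F, 3:F, 4:F. ✗
Satisfying worlds: ∅.

0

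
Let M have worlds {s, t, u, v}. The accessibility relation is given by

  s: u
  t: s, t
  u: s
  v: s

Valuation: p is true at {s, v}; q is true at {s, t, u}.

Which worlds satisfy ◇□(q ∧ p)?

s: successors {u}; □(q ∧ p) there: u:T. ✓
t: successors {s, t}; □(q ∧ p) there: s:F, t:F. ✗
u: successors {s}; □(q ∧ p) there: s:F. ✗
v: successors {s}; □(q ∧ p) there: s:F. ✗

{s}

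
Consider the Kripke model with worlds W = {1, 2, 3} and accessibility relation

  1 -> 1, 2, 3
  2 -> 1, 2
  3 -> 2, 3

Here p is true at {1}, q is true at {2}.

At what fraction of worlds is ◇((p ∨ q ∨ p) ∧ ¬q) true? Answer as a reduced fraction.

2/3

1: successors {1, 2, 3}; (p ∨ q ∨ p) ∧ ¬q there: 1:T, 2:F, 3:F. ✓
2: successors {1, 2}; (p ∨ q ∨ p) ∧ ¬q there: 1:T, 2:F. ✓
3: successors {2, 3}; (p ∨ q ∨ p) ∧ ¬q there: 2:F, 3:F. ✗
That's 2 of 3 worlds, so 2/3.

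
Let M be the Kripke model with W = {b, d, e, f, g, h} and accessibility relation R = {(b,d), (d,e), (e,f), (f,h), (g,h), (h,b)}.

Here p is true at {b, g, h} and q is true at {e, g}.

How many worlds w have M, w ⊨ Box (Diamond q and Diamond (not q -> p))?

b: successors {d}; Diamond q and Diamond (not q -> p) there: d:T. ✓
d: successors {e}; Diamond q and Diamond (not q -> p) there: e:F. ✗
e: successors {f}; Diamond q and Diamond (not q -> p) there: f:F. ✗
f: successors {h}; Diamond q and Diamond (not q -> p) there: h:F. ✗
g: successors {h}; Diamond q and Diamond (not q -> p) there: h:F. ✗
h: successors {b}; Diamond q and Diamond (not q -> p) there: b:F. ✗
Satisfying worlds: {b}.

1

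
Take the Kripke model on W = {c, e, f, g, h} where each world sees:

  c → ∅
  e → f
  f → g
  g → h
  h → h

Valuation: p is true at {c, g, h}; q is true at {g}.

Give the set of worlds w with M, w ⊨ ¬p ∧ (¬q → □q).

{f}

c: ¬p is F, ¬q → □q is T. ✗
e: ¬p is T, ¬q → □q is F. ✗
f: ¬p is T, ¬q → □q is T. ✓
g: ¬p is F, ¬q → □q is T. ✗
h: ¬p is F, ¬q → □q is F. ✗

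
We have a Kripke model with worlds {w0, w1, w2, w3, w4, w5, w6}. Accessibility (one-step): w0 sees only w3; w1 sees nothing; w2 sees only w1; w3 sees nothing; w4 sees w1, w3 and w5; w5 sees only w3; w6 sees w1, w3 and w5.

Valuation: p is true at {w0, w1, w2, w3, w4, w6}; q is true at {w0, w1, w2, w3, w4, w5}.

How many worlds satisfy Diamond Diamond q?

w0: successors {w3}; Diamond q there: w3:F. ✗
w1: no successors, so Diamond Diamond q fails. ✗
w2: successors {w1}; Diamond q there: w1:F. ✗
w3: no successors, so Diamond Diamond q fails. ✗
w4: successors {w1, w3, w5}; Diamond q there: w1:F, w3:F, w5:T. ✓
w5: successors {w3}; Diamond q there: w3:F. ✗
w6: successors {w1, w3, w5}; Diamond q there: w1:F, w3:F, w5:T. ✓
Satisfying worlds: {w4, w6}.

2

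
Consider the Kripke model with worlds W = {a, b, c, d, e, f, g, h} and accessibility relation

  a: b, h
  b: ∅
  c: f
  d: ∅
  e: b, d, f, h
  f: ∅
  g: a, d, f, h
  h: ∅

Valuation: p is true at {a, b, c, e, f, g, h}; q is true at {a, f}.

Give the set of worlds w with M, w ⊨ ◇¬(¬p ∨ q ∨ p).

∅

a: successors {b, h}; ¬(¬p ∨ q ∨ p) there: b:F, h:F. ✗
b: no successors, so ◇¬(¬p ∨ q ∨ p) fails. ✗
c: successors {f}; ¬(¬p ∨ q ∨ p) there: f:F. ✗
d: no successors, so ◇¬(¬p ∨ q ∨ p) fails. ✗
e: successors {b, d, f, h}; ¬(¬p ∨ q ∨ p) there: b:F, d:F, f:F, h:F. ✗
f: no successors, so ◇¬(¬p ∨ q ∨ p) fails. ✗
g: successors {a, d, f, h}; ¬(¬p ∨ q ∨ p) there: a:F, d:F, f:F, h:F. ✗
h: no successors, so ◇¬(¬p ∨ q ∨ p) fails. ✗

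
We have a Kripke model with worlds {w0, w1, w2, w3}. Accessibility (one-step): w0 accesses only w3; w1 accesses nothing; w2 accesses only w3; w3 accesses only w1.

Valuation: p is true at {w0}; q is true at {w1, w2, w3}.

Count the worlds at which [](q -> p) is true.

w0: successors {w3}; q -> p there: w3:F. ✗
w1: no successors, so [](q -> p) holds vacuously. ✓
w2: successors {w3}; q -> p there: w3:F. ✗
w3: successors {w1}; q -> p there: w1:F. ✗
Satisfying worlds: {w1}.

1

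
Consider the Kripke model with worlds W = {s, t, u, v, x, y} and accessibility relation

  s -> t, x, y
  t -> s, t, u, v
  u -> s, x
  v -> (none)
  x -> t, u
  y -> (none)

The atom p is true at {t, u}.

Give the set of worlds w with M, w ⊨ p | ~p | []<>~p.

s: p is F, ~p | []<>~p is T. ✓
t: p is T, ~p | []<>~p is F. ✓
u: p is T, ~p | []<>~p is F. ✓
v: p is F, ~p | []<>~p is T. ✓
x: p is F, ~p | []<>~p is T. ✓
y: p is F, ~p | []<>~p is T. ✓

{s, t, u, v, x, y}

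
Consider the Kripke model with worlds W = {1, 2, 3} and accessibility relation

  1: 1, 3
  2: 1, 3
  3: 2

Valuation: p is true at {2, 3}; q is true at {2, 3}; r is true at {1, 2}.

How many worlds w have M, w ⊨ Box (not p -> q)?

1: successors {1, 3}; not p -> q there: 1:F, 3:T. ✗
2: successors {1, 3}; not p -> q there: 1:F, 3:T. ✗
3: successors {2}; not p -> q there: 2:T. ✓
Satisfying worlds: {3}.

1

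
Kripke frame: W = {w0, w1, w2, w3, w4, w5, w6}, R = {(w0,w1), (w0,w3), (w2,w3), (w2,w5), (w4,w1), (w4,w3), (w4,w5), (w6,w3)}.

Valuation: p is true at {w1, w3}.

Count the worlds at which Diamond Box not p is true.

w0: successors {w1, w3}; Box not p there: w1:T, w3:T. ✓
w1: no successors, so Diamond Box not p fails. ✗
w2: successors {w3, w5}; Box not p there: w3:T, w5:T. ✓
w3: no successors, so Diamond Box not p fails. ✗
w4: successors {w1, w3, w5}; Box not p there: w1:T, w3:T, w5:T. ✓
w5: no successors, so Diamond Box not p fails. ✗
w6: successors {w3}; Box not p there: w3:T. ✓
Satisfying worlds: {w0, w2, w4, w6}.

4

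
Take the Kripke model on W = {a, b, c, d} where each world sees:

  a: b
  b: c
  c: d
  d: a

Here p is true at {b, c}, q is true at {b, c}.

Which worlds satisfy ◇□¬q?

a: successors {b}; □¬q there: b:F. ✗
b: successors {c}; □¬q there: c:T. ✓
c: successors {d}; □¬q there: d:T. ✓
d: successors {a}; □¬q there: a:F. ✗

{b, c}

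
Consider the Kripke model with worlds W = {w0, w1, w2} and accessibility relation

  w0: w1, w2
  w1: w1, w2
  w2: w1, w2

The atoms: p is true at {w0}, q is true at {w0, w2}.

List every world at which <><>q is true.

w0: successors {w1, w2}; <>q there: w1:T, w2:T. ✓
w1: successors {w1, w2}; <>q there: w1:T, w2:T. ✓
w2: successors {w1, w2}; <>q there: w1:T, w2:T. ✓

{w0, w1, w2}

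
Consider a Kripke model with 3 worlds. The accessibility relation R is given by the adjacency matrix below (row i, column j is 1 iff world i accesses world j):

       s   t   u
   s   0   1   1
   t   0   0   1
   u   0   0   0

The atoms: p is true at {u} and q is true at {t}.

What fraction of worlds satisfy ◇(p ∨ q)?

2/3

s: successors {t, u}; p ∨ q there: t:T, u:T. ✓
t: successors {u}; p ∨ q there: u:T. ✓
u: no successors, so ◇(p ∨ q) fails. ✗
That's 2 of 3 worlds, so 2/3.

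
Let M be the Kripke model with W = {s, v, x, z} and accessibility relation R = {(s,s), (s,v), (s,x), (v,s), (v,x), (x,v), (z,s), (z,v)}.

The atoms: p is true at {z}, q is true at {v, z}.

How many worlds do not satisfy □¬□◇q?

3

s: successors {s, v, x}; ¬□◇q there: s:T, v:F, x:T. ✗
v: successors {s, x}; ¬□◇q there: s:T, x:T. ✓
x: successors {v}; ¬□◇q there: v:F. ✗
z: successors {s, v}; ¬□◇q there: s:T, v:F. ✗
Satisfying worlds: {v}.
So □¬□◇q fails at the other 3 worlds.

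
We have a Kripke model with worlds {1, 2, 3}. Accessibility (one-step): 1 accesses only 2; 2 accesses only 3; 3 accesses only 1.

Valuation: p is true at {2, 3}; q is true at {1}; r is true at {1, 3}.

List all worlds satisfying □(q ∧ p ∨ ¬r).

{1}

1: successors {2}; q ∧ p ∨ ¬r there: 2:T. ✓
2: successors {3}; q ∧ p ∨ ¬r there: 3:F. ✗
3: successors {1}; q ∧ p ∨ ¬r there: 1:F. ✗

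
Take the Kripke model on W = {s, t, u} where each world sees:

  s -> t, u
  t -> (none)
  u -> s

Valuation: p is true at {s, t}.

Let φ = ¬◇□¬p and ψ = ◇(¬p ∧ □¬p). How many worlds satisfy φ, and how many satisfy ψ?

2 and 0

For ¬◇□¬p:
s: ◇□¬p is T. ✗
t: ◇□¬p is F. ✓
u: ◇□¬p is F. ✓
— 2 worlds.
For ◇(¬p ∧ □¬p):
s: successors {t, u}; ¬p ∧ □¬p there: t:F, u:F. ✗
t: no successors, so ◇(¬p ∧ □¬p) fails. ✗
u: successors {s}; ¬p ∧ □¬p there: s:F. ✗
— 0 worlds.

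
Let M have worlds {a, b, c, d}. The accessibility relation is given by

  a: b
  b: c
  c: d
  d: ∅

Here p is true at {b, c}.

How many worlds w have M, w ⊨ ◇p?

a: successors {b}; p there: b:T. ✓
b: successors {c}; p there: c:T. ✓
c: successors {d}; p there: d:F. ✗
d: no successors, so ◇p fails. ✗
Satisfying worlds: {a, b}.

2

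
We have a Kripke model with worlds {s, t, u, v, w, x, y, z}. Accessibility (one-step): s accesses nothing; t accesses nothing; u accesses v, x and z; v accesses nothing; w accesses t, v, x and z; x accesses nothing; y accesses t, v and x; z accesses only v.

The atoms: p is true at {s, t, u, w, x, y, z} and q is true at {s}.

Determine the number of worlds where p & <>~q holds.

s: p is T, <>~q is F. ✗
t: p is T, <>~q is F. ✗
u: p is T, <>~q is T. ✓
v: p is F, <>~q is F. ✗
w: p is T, <>~q is T. ✓
x: p is T, <>~q is F. ✗
y: p is T, <>~q is T. ✓
z: p is T, <>~q is T. ✓
Satisfying worlds: {u, w, y, z}.

4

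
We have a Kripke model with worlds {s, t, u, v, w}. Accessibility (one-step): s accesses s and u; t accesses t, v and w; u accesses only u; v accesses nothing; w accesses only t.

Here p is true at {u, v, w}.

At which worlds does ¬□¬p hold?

{s, t, u}

s: □¬p is F. ✓
t: □¬p is F. ✓
u: □¬p is F. ✓
v: □¬p is T. ✗
w: □¬p is T. ✗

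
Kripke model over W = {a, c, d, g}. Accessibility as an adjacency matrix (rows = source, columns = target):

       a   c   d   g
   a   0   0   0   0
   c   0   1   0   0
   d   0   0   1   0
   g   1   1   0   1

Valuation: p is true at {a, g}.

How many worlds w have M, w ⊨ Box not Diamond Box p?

a: no successors, so Box not Diamond Box p holds vacuously. ✓
c: successors {c}; not Diamond Box p there: c:T. ✓
d: successors {d}; not Diamond Box p there: d:T. ✓
g: successors {a, c, g}; not Diamond Box p there: a:T, c:T, g:F. ✗
Satisfying worlds: {a, c, d}.

3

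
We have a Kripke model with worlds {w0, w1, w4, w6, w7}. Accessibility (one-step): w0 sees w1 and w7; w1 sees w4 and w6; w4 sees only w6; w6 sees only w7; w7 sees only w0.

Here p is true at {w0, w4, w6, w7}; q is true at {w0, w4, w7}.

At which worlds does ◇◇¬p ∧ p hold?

w0: ◇◇¬p is F, p is T. ✗
w1: ◇◇¬p is F, p is F. ✗
w4: ◇◇¬p is F, p is T. ✗
w6: ◇◇¬p is F, p is T. ✗
w7: ◇◇¬p is T, p is T. ✓

{w7}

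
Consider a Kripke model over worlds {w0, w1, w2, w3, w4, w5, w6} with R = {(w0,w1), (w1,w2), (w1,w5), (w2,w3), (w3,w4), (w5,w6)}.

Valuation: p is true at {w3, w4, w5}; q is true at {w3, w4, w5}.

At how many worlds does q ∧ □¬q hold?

2

w0: q is F, □¬q is T. ✗
w1: q is F, □¬q is F. ✗
w2: q is F, □¬q is F. ✗
w3: q is T, □¬q is F. ✗
w4: q is T, □¬q is T. ✓
w5: q is T, □¬q is T. ✓
w6: q is F, □¬q is T. ✗
Satisfying worlds: {w4, w5}.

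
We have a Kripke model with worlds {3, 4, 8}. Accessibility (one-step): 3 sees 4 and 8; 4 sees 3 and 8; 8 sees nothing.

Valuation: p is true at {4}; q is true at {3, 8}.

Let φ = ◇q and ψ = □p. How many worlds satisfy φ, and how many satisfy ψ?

2 and 1

For ◇q:
3: successors {4, 8}; q there: 4:F, 8:T. ✓
4: successors {3, 8}; q there: 3:T, 8:T. ✓
8: no successors, so ◇q fails. ✗
— 2 worlds.
For □p:
3: successors {4, 8}; p there: 4:T, 8:F. ✗
4: successors {3, 8}; p there: 3:F, 8:F. ✗
8: no successors, so □p holds vacuously. ✓
— 1 world.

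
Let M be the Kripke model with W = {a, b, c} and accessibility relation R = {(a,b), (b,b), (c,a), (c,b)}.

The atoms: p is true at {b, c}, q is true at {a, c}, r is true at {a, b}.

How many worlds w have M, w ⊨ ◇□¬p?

a: successors {b}; □¬p there: b:F. ✗
b: successors {b}; □¬p there: b:F. ✗
c: successors {a, b}; □¬p there: a:F, b:F. ✗
Satisfying worlds: ∅.

0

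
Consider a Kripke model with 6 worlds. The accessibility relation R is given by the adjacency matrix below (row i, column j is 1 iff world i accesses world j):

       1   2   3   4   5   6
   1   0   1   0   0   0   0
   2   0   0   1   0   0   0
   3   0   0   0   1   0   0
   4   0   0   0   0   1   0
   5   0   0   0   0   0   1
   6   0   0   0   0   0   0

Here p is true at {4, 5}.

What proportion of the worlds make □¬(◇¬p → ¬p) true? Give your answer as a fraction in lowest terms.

1/3

1: successors {2}; ¬(◇¬p → ¬p) there: 2:F. ✗
2: successors {3}; ¬(◇¬p → ¬p) there: 3:F. ✗
3: successors {4}; ¬(◇¬p → ¬p) there: 4:F. ✗
4: successors {5}; ¬(◇¬p → ¬p) there: 5:T. ✓
5: successors {6}; ¬(◇¬p → ¬p) there: 6:F. ✗
6: no successors, so □¬(◇¬p → ¬p) holds vacuously. ✓
That's 2 of 6 worlds, so 2/6 = 1/3.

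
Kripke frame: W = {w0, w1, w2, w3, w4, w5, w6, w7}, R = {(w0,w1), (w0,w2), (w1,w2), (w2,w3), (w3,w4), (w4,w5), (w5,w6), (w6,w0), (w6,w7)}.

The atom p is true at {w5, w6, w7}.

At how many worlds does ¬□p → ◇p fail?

4

w0: ¬□p is T, ◇p is F. ✗
w1: ¬□p is T, ◇p is F. ✗
w2: ¬□p is T, ◇p is F. ✗
w3: ¬□p is T, ◇p is F. ✗
w4: ¬□p is F, ◇p is T. ✓
w5: ¬□p is F, ◇p is T. ✓
w6: ¬□p is T, ◇p is T. ✓
w7: ¬□p is F, ◇p is F. ✓
Satisfying worlds: {w4, w5, w6, w7}.
So ¬□p → ◇p fails at the other 4 worlds.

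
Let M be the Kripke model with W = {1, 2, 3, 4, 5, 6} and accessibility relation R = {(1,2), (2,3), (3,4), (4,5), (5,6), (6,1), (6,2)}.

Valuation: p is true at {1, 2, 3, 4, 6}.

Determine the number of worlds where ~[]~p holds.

1: []~p is F. ✓
2: []~p is F. ✓
3: []~p is F. ✓
4: []~p is T. ✗
5: []~p is F. ✓
6: []~p is F. ✓
Satisfying worlds: {1, 2, 3, 5, 6}.

5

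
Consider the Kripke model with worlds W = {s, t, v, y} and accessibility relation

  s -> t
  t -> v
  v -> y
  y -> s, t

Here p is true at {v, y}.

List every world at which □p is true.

{t, v}

s: successors {t}; p there: t:F. ✗
t: successors {v}; p there: v:T. ✓
v: successors {y}; p there: y:T. ✓
y: successors {s, t}; p there: s:F, t:F. ✗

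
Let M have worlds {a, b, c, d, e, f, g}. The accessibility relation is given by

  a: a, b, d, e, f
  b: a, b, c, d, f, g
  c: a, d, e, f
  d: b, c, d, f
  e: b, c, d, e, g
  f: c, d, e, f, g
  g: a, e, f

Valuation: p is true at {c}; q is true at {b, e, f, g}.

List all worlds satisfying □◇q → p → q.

a: □◇q is T, p → q is T. ✓
b: □◇q is T, p → q is T. ✓
c: □◇q is T, p → q is F. ✗
d: □◇q is T, p → q is T. ✓
e: □◇q is T, p → q is T. ✓
f: □◇q is T, p → q is T. ✓
g: □◇q is T, p → q is T. ✓

{a, b, d, e, f, g}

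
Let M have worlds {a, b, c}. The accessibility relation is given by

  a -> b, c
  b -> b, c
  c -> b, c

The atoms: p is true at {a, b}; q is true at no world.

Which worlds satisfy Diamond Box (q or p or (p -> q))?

{a, b, c}

a: successors {b, c}; Box (q or p or (p -> q)) there: b:T, c:T. ✓
b: successors {b, c}; Box (q or p or (p -> q)) there: b:T, c:T. ✓
c: successors {b, c}; Box (q or p or (p -> q)) there: b:T, c:T. ✓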